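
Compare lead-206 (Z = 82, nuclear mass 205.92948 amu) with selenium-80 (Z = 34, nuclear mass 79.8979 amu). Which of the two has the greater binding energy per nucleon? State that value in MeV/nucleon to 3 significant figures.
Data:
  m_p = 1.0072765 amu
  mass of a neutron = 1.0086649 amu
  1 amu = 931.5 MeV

selenium-80; 8.71 MeV/nucleon

lead-206: Σm = 82(1.0072765) + 124(1.0086649) = 207.6711206 amu; Δm = 1.7416406 amu; E_B = 1622.3 MeV; E_B/A = 7.875 MeV
selenium-80: Σm = 34(1.0072765) + 46(1.0086649) = 80.6459864 amu; Δm = 0.7480864 amu; E_B = 696.84 MeV; E_B/A = 8.711 MeV
selenium-80 has the higher binding energy per nucleon, so it is the more tightly bound nucleus.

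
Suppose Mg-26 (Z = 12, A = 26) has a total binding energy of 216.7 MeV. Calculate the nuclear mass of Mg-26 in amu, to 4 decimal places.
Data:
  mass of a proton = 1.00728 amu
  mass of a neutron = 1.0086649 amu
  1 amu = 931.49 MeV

25.9760 amu

Mass defect = 216.7 MeV / (931.49 MeV/amu) = 0.232638 amu
Constituent mass = 12(1.00728) + 14(1.0086649) = 26.2086686 amu
Nuclear mass = 26.2086686 − 0.232638 = 25.9760306 amu ≈ 25.9760 amu (to 4 decimal places)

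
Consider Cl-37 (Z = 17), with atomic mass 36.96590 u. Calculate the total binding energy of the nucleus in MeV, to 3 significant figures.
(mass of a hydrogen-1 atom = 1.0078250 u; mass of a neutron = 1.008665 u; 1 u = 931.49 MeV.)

Z = 17, so N = A − Z = 37 − 17 = 20.
Σm = 17·m(¹H) + 20·m_n = 17.1330250 + 20.173300 = 37.3063250 u
Δm = 37.3063250 − 36.96590 = 0.3404250 u
Converting to energy: 0.3404250 u × 931.49 MeV/u = 317.102 MeV

317 MeV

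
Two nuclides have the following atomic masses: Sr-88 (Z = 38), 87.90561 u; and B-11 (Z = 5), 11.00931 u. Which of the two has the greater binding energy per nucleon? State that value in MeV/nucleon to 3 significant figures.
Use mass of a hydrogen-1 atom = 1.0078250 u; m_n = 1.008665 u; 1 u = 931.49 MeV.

Sr-88; 8.73 MeV/nucleon

Sr-88: Σm = 38(1.0078250) + 50(1.008665) = 88.7306000 u; Δm = 0.8249900 u; E_B = 768.47 MeV; E_B/A = 8.733 MeV
B-11: Σm = 5(1.0078250) + 6(1.008665) = 11.0911150 u; Δm = 0.0818050 u; E_B = 76.201 MeV; E_B/A = 6.927 MeV
Sr-88 has the higher binding energy per nucleon, so it is the more tightly bound nucleus.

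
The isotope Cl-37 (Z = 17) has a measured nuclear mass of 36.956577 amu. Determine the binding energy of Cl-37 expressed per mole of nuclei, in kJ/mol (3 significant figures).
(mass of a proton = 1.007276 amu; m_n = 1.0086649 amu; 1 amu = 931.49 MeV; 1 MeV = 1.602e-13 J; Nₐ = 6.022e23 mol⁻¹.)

Σm = 17·m_p + 20·m_n = 17.123692 + 20.1732980 = 37.2969900 amu
Mass defect Δm = 37.2969900 − 36.956577 = 0.3404130 amu
Converting to energy: 0.3404130 amu × 931.49 MeV/amu = 317.091 MeV
Per nucleus in joules: 317.091 MeV × 1.602e-13 J/MeV = 5.0798e-11 J
Per mole: 5.0798e-11 J × 6.022e23 mol⁻¹ = 3.0591e+13 J/mol

3.06e+10 kJ/mol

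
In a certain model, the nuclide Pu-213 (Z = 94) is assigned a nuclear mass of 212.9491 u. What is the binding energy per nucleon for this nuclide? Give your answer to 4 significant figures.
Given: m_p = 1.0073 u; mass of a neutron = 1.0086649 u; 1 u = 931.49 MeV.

The nucleus contains 94 protons and 213 − 94 = 119 neutrons.
Σm = 94·m_p + 119·m_n = 94.6862 + 120.0311231 = 214.7173231 u
Mass defect Δm = 214.7173231 − 212.9491 = 1.7682231 u
Binding energy = Δm·c² = 1.7682231 × 931.49 MeV/u = 1647.08 MeV
Per nucleon: 1647.08 / 213 = 7.733 MeV

7.733 MeV/nucleon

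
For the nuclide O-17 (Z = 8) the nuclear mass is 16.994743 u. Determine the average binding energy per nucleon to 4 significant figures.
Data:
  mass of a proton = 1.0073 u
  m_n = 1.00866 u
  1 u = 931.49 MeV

7.759 MeV/nucleon

Total constituent mass: 8 × 1.0073 + 9 × 1.00866 = 17.13634 u
Δm = 17.13634 − 16.994743 = 0.141597 u
E_B = 0.141597 × 931.49 = 131.896 MeV
Dividing by A = 17 gives 7.759 MeV per nucleon.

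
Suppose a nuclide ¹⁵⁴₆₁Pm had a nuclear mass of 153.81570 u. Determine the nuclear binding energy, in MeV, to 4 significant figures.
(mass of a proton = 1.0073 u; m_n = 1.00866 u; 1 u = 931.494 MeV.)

1337 MeV

The nucleus contains 61 protons and 154 − 61 = 93 neutrons.
Total constituent mass: 61 × 1.0073 + 93 × 1.00866 = 155.25068 u
Mass defect Δm = 155.25068 − 153.81570 = 1.43498 u
E_B = 1.43498 × 931.494 = 1336.68 MeV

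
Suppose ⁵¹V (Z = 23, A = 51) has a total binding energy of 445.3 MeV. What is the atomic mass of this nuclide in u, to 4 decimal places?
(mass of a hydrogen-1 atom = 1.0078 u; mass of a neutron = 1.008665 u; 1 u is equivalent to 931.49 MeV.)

50.9440 u

Mass defect = 445.3 MeV / (931.49 MeV/u) = 0.478051 u
Constituent mass = 23(1.0078) + 28(1.008665) = 51.422020 u
Atomic mass = 51.422020 − 0.478051 = 50.943969 u ≈ 50.9440 u (to 4 decimal places)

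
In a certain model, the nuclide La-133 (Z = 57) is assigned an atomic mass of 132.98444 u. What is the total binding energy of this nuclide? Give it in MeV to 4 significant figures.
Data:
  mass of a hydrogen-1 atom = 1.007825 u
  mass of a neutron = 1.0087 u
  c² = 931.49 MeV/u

1046 MeV

Σm = 57·m(¹H) + 76·m_n = 57.446025 + 76.6612 = 134.107225 u
Mass defect Δm = 134.107225 − 132.98444 = 1.122785 u
Binding energy = Δm·c² = 1.122785 × 931.49 MeV/u = 1045.86 MeV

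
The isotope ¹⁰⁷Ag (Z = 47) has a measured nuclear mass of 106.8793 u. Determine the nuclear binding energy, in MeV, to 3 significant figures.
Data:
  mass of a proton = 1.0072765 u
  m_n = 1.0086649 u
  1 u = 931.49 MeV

Σm = 47·m_p + 60·m_n = 47.3419955 + 60.5198940 = 107.8618895 u
The mass defect is 107.8618895 − 106.8793 = 0.9825895 u.
E_B = 0.9825895 × 931.49 = 915.272 MeV

915 MeV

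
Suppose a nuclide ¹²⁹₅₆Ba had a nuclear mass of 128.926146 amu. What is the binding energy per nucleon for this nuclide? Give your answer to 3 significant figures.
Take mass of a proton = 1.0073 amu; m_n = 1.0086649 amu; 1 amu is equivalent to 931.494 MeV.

Total constituent mass: 56 × 1.0073 + 73 × 1.0086649 = 130.0413377 amu
The mass defect is 130.0413377 − 128.926146 = 1.1151917 amu.
Converting to energy: 1.1151917 amu × 931.494 MeV/amu = 1038.79 MeV
Dividing by A = 129 gives 8.053 MeV per nucleon.

8.05 MeV/nucleon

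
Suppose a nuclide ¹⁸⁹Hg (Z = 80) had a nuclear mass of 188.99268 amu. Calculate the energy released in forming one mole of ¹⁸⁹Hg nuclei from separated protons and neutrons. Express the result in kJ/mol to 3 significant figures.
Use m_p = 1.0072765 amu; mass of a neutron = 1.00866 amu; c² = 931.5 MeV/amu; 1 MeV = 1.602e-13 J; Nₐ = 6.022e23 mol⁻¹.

Z = 80, so N = A − Z = 189 − 80 = 109.
Mass of separated nucleons = 80(1.0072765) + 109(1.00866) = 80.5821200 + 109.94394 = 190.5260600 amu
Δm = 190.5260600 − 188.99268 = 1.5333800 amu
E_B = 1.5333800 × 931.5 = 1428.34 MeV
Per nucleus in joules: 1428.34 MeV × 1.602e-13 J/MeV = 2.2882e-10 J
Per mole: 2.2882e-10 J × 6.022e23 mol⁻¹ = 1.3780e+14 J/mol

1.38e+11 kJ/mol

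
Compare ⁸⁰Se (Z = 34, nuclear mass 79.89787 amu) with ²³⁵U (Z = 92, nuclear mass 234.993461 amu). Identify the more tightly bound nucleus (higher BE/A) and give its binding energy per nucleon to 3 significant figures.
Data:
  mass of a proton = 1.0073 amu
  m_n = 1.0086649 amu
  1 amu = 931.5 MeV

⁸⁰Se; 8.72 MeV/nucleon

⁸⁰Se: Σm = 34(1.0073) + 46(1.0086649) = 80.6467854 amu; Δm = 0.7489154 amu; E_B = 697.61 MeV; E_B/A = 8.720 MeV
²³⁵U: Σm = 92(1.0073) + 143(1.0086649) = 236.9106807 amu; Δm = 1.9172197 amu; E_B = 1785.9 MeV; E_B/A = 7.600 MeV
⁸⁰Se has the higher binding energy per nucleon, so it is the more tightly bound nucleus.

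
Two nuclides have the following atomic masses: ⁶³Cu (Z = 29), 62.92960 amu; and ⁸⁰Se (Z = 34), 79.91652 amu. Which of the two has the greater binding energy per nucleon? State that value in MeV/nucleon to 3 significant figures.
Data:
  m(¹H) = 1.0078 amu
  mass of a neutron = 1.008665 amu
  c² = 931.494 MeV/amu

⁶³Cu: Σm = 29(1.0078) + 34(1.008665) = 63.520810 amu; Δm = 0.591210 amu; E_B = 550.71 MeV; E_B/A = 8.741 MeV
⁸⁰Se: Σm = 34(1.0078) + 46(1.008665) = 80.663790 amu; Δm = 0.747270 amu; E_B = 696.08 MeV; E_B/A = 8.701 MeV
⁶³Cu has the higher binding energy per nucleon, so it is the more tightly bound nucleus.

⁶³Cu; 8.74 MeV/nucleon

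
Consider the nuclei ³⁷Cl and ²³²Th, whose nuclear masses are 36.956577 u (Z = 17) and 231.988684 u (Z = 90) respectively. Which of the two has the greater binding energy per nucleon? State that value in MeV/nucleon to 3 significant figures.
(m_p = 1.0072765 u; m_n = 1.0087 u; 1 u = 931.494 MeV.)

³⁷Cl; 8.59 MeV/nucleon

³⁷Cl: Σm = 17(1.0072765) + 20(1.0087) = 37.2977005 u; Δm = 0.3411235 u; E_B = 317.75 MeV; E_B/A = 8.588 MeV
²³²Th: Σm = 90(1.0072765) + 142(1.0087) = 233.8902850 u; Δm = 1.9016010 u; E_B = 1771.3 MeV; E_B/A = 7.635 MeV
³⁷Cl has the higher binding energy per nucleon, so it is the more tightly bound nucleus.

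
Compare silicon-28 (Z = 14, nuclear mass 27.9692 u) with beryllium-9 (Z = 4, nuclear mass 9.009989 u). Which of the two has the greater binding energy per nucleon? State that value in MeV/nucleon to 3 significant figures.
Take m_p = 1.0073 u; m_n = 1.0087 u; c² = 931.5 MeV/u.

silicon-28; 8.48 MeV/nucleon

silicon-28: Σm = 14(1.0073) + 14(1.0087) = 28.2240 u; Δm = 0.2548 u; E_B = 237.35 MeV; E_B/A = 8.477 MeV
beryllium-9: Σm = 4(1.0073) + 5(1.0087) = 9.0727 u; Δm = 0.062711 u; E_B = 58.415 MeV; E_B/A = 6.491 MeV
silicon-28 has the higher binding energy per nucleon, so it is the more tightly bound nucleus.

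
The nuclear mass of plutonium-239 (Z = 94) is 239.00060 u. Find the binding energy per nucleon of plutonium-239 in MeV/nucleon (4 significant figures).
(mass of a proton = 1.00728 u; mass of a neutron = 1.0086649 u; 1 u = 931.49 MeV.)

7.562 MeV/nucleon

Total constituent mass: 94 × 1.00728 + 145 × 1.0086649 = 240.9407305 u
Mass defect Δm = 240.9407305 − 239.00060 = 1.9401305 u
E_B = 1.9401305 × 931.49 = 1807.21 MeV
Per nucleon: 1807.21 / 239 = 7.562 MeV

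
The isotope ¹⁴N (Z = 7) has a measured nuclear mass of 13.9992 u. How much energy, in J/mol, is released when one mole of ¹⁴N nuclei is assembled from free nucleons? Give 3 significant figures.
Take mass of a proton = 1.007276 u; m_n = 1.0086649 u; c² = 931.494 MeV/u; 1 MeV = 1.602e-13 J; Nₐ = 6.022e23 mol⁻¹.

Total constituent mass: 7 × 1.007276 + 7 × 1.0086649 = 14.1115863 u
The mass defect is 14.1115863 − 13.9992 = 0.1123863 u.
Binding energy = Δm·c² = 0.1123863 × 931.494 MeV/u = 104.687 MeV
Per nucleus in joules: 104.687 MeV × 1.602e-13 J/MeV = 1.6771e-11 J
Per mole: 1.6771e-11 J × 6.022e23 mol⁻¹ = 1.0099e+13 J/mol

1.01e+13 J/mol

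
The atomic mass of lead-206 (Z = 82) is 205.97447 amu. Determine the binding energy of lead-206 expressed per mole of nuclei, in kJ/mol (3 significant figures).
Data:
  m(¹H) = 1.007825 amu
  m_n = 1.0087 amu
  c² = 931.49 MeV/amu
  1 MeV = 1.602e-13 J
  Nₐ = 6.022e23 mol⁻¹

1.57e+11 kJ/mol

Σm = 82·m(¹H) + 124·m_n = 82.641650 + 125.0788 = 207.720450 amu
Mass defect Δm = 207.720450 − 205.97447 = 1.745980 amu
Binding energy = Δm·c² = 1.745980 × 931.49 MeV/amu = 1626.36 MeV
Per nucleus in joules: 1626.36 MeV × 1.602e-13 J/MeV = 2.6054e-10 J
Per mole: 2.6054e-10 J × 6.022e23 mol⁻¹ = 1.5690e+14 J/mol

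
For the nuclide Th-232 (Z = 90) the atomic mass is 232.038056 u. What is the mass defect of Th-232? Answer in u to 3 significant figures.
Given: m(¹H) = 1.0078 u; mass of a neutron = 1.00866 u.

1.89 u

Total constituent mass: 90 × 1.0078 + 142 × 1.00866 = 233.93172 u
The mass defect is 233.93172 − 232.038056 = 1.893664 u.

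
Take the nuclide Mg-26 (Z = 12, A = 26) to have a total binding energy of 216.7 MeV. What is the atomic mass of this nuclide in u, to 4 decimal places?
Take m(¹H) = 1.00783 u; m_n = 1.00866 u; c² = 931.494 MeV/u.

25.9826 u

Mass defect = 216.7 MeV / (931.494 MeV/u) = 0.232637 u
Constituent mass = 12(1.00783) + 14(1.00866) = 26.21520 u
Atomic mass = 26.21520 − 0.232637 = 25.982563 u ≈ 25.9826 u (to 4 decimal places)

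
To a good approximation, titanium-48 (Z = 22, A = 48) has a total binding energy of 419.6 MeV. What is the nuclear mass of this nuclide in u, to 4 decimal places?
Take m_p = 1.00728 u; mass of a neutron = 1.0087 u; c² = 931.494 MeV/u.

47.9359 u

Mass defect = 419.6 MeV / (931.494 MeV/u) = 0.450459 u
Constituent mass = 22(1.00728) + 26(1.0087) = 48.38636 u
Nuclear mass = 48.38636 − 0.450459 = 47.935901 u ≈ 47.9359 u (to 4 decimal places)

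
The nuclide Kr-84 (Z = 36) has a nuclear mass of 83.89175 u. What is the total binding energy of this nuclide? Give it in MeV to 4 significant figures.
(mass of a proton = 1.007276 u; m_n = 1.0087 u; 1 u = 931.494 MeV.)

733.8 MeV

Σm = 36·m_p + 48·m_n = 36.261936 + 48.4176 = 84.679536 u
The mass defect is 84.679536 − 83.89175 = 0.787786 u.
Binding energy = Δm·c² = 0.787786 × 931.494 MeV/u = 733.818 MeV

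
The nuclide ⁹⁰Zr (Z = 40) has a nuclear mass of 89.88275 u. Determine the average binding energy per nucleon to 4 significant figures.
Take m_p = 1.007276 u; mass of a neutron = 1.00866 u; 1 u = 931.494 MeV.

Σm = 40·m_p + 50·m_n = 40.291040 + 50.43300 = 90.724040 u
Mass defect Δm = 90.724040 − 89.88275 = 0.841290 u
E_B = 0.841290 × 931.494 = 783.657 MeV
Per nucleon: 783.657 / 90 = 8.707 MeV

8.707 MeV/nucleon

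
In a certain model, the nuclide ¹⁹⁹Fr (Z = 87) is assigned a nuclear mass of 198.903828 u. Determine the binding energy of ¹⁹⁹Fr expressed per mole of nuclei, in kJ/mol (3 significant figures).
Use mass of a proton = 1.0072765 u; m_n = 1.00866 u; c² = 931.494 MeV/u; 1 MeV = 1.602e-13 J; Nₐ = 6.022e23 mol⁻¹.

1.53e+11 kJ/mol

Mass of separated nucleons = 87(1.0072765) + 112(1.00866) = 87.6330555 + 112.96992 = 200.6029755 u
Mass defect Δm = 200.6029755 − 198.903828 = 1.6991475 u
E_B = 1.6991475 × 931.494 = 1582.75 MeV
Per nucleus in joules: 1582.75 MeV × 1.602e-13 J/MeV = 2.5356e-10 J
Per mole: 2.5356e-10 J × 6.022e23 mol⁻¹ = 1.5269e+14 J/mol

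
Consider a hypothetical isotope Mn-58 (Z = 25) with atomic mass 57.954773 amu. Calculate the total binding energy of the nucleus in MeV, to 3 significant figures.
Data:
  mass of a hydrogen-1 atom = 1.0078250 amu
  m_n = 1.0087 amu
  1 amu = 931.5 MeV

Z = 25, so N = A − Z = 58 − 25 = 33.
Mass of separated nucleons = 25(1.0078250) + 33(1.0087) = 25.1956250 + 33.2871 = 58.4827250 amu
The mass defect is 58.4827250 − 57.954773 = 0.5279520 amu.
Converting to energy: 0.5279520 amu × 931.5 MeV/amu = 491.787 MeV

492 MeV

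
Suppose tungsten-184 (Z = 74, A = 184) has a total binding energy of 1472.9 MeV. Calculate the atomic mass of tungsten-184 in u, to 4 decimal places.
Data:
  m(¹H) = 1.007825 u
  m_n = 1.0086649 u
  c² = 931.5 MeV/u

183.9510 u

Mass defect = 1472.9 MeV / (931.5 MeV/u) = 1.581213 u
Constituent mass = 74(1.007825) + 110(1.0086649) = 185.5321890 u
Atomic mass = 185.5321890 − 1.581213 = 183.9509760 u ≈ 183.9510 u (to 4 decimal places)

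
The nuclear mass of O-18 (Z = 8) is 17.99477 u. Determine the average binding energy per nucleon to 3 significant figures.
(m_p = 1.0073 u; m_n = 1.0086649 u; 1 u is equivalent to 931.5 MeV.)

Z = 8, so N = A − Z = 18 − 8 = 10.
Mass of separated nucleons = 8(1.0073) + 10(1.0086649) = 8.0584 + 10.0866490 = 18.1450490 u
Δm = 18.1450490 − 17.99477 = 0.1502790 u
Converting to energy: 0.1502790 u × 931.5 MeV/u = 139.985 MeV
Per nucleon: 139.985 / 18 = 7.777 MeV

7.78 MeV/nucleon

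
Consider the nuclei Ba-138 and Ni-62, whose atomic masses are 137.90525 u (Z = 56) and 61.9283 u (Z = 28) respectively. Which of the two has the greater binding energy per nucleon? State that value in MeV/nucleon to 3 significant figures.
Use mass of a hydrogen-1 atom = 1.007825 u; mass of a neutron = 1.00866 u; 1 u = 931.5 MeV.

Ba-138: Σm = 56(1.007825) + 82(1.00866) = 139.148320 u; Δm = 1.243070 u; E_B = 1157.9 MeV; E_B/A = 8.391 MeV
Ni-62: Σm = 28(1.007825) + 34(1.00866) = 62.513540 u; Δm = 0.585240 u; E_B = 545.15 MeV; E_B/A = 8.793 MeV
Ni-62 has the higher binding energy per nucleon, so it is the more tightly bound nucleus.

Ni-62; 8.79 MeV/nucleon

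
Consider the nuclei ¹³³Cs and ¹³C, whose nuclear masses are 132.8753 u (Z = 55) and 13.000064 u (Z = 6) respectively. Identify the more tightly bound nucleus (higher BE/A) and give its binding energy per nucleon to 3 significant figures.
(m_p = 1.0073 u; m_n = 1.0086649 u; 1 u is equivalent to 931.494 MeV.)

¹³³Cs; 8.42 MeV/nucleon

¹³³Cs: Σm = 55(1.0073) + 78(1.0086649) = 134.0773622 u; Δm = 1.2020622 u; E_B = 1119.7 MeV; E_B/A = 8.419 MeV
¹³C: Σm = 6(1.0073) + 7(1.0086649) = 13.1044543 u; Δm = 0.1043903 u; E_B = 97.239 MeV; E_B/A = 7.480 MeV
¹³³Cs has the higher binding energy per nucleon, so it is the more tightly bound nucleus.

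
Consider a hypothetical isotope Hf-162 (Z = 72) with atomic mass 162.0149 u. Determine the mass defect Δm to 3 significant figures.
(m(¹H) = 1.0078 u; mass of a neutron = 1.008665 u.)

1.33 u

With 72 protons and 90 neutrons (A = 162):
Mass of separated nucleons = 72(1.0078) + 90(1.008665) = 72.5616 + 90.779850 = 163.341450 u
Mass defect Δm = 163.341450 − 162.0149 = 1.326550 u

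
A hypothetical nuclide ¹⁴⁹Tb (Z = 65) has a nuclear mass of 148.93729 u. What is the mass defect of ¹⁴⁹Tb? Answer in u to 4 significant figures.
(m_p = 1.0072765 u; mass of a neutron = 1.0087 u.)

1.266 u

With 65 protons and 84 neutrons (A = 149):
Σm = 65·m_p + 84·m_n = 65.4729725 + 84.7308 = 150.2037725 u
The mass defect is 150.2037725 − 148.93729 = 1.2664825 u.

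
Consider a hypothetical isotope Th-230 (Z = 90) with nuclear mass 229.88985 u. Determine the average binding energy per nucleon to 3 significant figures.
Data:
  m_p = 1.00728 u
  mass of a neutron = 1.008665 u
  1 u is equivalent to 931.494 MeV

8.01 MeV/nucleon

Mass of separated nucleons = 90(1.00728) + 140(1.008665) = 90.65520 + 141.213100 = 231.868300 u
Δm = 231.868300 − 229.88985 = 1.978450 u
E_B = 1.978450 × 931.494 = 1842.91 MeV
Dividing by A = 230 gives 8.013 MeV per nucleon.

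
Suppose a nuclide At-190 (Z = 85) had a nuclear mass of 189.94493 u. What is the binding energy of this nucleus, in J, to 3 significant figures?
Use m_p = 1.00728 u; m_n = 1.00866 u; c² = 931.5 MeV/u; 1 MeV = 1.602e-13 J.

2.36e-10 J

The nucleus contains 85 protons and 190 − 85 = 105 neutrons.
Total constituent mass: 85 × 1.00728 + 105 × 1.00866 = 191.52810 u
Mass defect Δm = 191.52810 − 189.94493 = 1.58317 u
Converting to energy: 1.58317 u × 931.5 MeV/u = 1474.72 MeV
In joules: 1474.72 MeV × 1.602e-13 J/MeV = 2.3625e-10 J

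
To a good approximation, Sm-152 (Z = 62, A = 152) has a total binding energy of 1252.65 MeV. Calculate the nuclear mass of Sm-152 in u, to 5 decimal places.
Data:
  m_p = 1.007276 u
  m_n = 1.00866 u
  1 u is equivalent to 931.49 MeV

Mass defect = 1252.65 MeV / (931.49 MeV/u) = 1.3447809 u
Constituent mass = 62(1.007276) + 90(1.00866) = 153.230512 u
Nuclear mass = 153.230512 − 1.3447809 = 151.8857311 u ≈ 151.88573 u (to 5 decimal places)

151.88573 u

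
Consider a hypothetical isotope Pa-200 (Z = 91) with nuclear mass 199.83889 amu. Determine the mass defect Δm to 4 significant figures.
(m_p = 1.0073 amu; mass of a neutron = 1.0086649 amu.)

Z = 91, so N = A − Z = 200 − 91 = 109.
Total constituent mass: 91 × 1.0073 + 109 × 1.0086649 = 201.6087741 amu
Δm = 201.6087741 − 199.83889 = 1.7698841 amu

1.770 amu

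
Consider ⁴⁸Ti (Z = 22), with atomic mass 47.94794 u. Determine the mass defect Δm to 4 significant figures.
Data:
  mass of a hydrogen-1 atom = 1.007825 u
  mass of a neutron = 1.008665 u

0.4495 u

Σm = 22·m(¹H) + 26·m_n = 22.172150 + 26.225290 = 48.397440 u
Δm = 48.397440 − 47.94794 = 0.449500 u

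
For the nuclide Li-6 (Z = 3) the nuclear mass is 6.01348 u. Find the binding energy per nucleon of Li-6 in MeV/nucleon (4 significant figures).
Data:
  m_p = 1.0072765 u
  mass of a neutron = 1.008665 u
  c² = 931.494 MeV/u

Z = 3, so N = A − Z = 6 − 3 = 3.
Mass of separated nucleons = 3(1.0072765) + 3(1.008665) = 3.0218295 + 3.025995 = 6.0478245 u
Δm = 6.0478245 − 6.01348 = 0.0343445 u
Binding energy = Δm·c² = 0.0343445 × 931.494 MeV/u = 31.9917 MeV
BE/A = 31.9917 MeV / 6 = 5.332 MeV/nucleon

5.332 MeV/nucleon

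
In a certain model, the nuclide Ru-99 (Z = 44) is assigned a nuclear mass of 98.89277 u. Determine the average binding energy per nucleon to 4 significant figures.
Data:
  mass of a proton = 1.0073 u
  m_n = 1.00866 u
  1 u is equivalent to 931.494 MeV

8.513 MeV/nucleon

With 44 protons and 55 neutrons (A = 99):
Mass of separated nucleons = 44(1.0073) + 55(1.00866) = 44.3212 + 55.47630 = 99.79750 u
The mass defect is 99.79750 − 98.89277 = 0.90473 u.
E_B = 0.90473 × 931.494 = 842.751 MeV
Dividing by A = 99 gives 8.513 MeV per nucleon.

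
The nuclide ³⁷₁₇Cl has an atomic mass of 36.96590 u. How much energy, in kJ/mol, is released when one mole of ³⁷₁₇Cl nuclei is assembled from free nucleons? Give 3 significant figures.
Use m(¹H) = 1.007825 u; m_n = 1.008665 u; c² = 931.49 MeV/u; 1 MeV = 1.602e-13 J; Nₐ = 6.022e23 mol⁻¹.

3.06e+10 kJ/mol

Z = 17, so N = A − Z = 37 − 17 = 20.
Mass of separated nucleons = 17(1.007825) + 20(1.008665) = 17.133025 + 20.173300 = 37.306325 u
Mass defect Δm = 37.306325 − 36.96590 = 0.340425 u
Binding energy = Δm·c² = 0.340425 × 931.49 MeV/u = 317.102 MeV
Per nucleus in joules: 317.102 MeV × 1.602e-13 J/MeV = 5.0800e-11 J
Per mole: 5.0800e-11 J × 6.022e23 mol⁻¹ = 3.0592e+13 J/mol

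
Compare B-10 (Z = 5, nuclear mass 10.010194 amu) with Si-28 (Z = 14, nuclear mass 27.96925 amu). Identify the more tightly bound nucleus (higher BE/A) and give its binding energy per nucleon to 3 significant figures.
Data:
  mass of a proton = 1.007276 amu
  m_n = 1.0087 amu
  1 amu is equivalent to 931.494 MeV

Si-28; 8.46 MeV/nucleon

B-10: Σm = 5(1.007276) + 5(1.0087) = 10.079880 amu; Δm = 0.069686 amu; E_B = 64.912 MeV; E_B/A = 6.491 MeV
Si-28: Σm = 14(1.007276) + 14(1.0087) = 28.223664 amu; Δm = 0.254414 amu; E_B = 236.99 MeV; E_B/A = 8.464 MeV
Si-28 has the higher binding energy per nucleon, so it is the more tightly bound nucleus.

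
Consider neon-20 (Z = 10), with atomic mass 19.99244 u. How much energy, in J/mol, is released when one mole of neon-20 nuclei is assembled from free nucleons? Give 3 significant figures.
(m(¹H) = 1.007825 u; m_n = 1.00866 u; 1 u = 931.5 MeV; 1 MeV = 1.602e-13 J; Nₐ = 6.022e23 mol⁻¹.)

1.55e+13 J/mol

The nucleus contains 10 protons and 20 − 10 = 10 neutrons.
Mass of separated nucleons = 10(1.007825) + 10(1.00866) = 10.078250 + 10.08660 = 20.164850 u
Δm = 20.164850 − 19.99244 = 0.172410 u
Converting to energy: 0.172410 u × 931.5 MeV/u = 160.600 MeV
Per nucleus in joules: 160.600 MeV × 1.602e-13 J/MeV = 2.5728e-11 J
Per mole: 2.5728e-11 J × 6.022e23 mol⁻¹ = 1.5493e+13 J/mol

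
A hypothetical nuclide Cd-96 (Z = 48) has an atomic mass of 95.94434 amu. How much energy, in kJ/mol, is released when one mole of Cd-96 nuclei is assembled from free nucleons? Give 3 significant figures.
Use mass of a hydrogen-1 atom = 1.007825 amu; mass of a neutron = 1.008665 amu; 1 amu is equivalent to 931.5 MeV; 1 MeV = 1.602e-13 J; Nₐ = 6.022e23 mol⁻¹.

Σm = 48·m(¹H) + 48·m_n = 48.375600 + 48.415920 = 96.791520 amu
The mass defect is 96.791520 − 95.94434 = 0.847180 amu.
Converting to energy: 0.847180 amu × 931.5 MeV/amu = 789.148 MeV
Per nucleus in joules: 789.148 MeV × 1.602e-13 J/MeV = 1.2642e-10 J
Per mole: 1.2642e-10 J × 6.022e23 mol⁻¹ = 7.6130e+13 J/mol

7.61e+10 kJ/mol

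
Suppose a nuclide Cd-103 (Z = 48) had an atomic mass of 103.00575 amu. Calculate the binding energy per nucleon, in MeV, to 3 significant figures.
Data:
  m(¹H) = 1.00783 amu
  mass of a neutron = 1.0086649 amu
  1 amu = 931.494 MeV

Mass of separated nucleons = 48(1.00783) + 55(1.0086649) = 48.37584 + 55.4765695 = 103.8524095 amu
The mass defect is 103.8524095 − 103.00575 = 0.8466595 amu.
Converting to energy: 0.8466595 amu × 931.494 MeV/amu = 788.658 MeV
Dividing by A = 103 gives 7.657 MeV per nucleon.

7.66 MeV/nucleon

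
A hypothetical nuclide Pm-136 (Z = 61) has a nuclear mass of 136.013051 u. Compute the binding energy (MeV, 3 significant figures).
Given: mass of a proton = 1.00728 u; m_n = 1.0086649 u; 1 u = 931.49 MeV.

1010 MeV

Σm = 61·m_p + 75·m_n = 61.44408 + 75.6498675 = 137.0939475 u
Δm = 137.0939475 − 136.013051 = 1.0808965 u
Converting to energy: 1.0808965 u × 931.49 MeV/u = 1006.84 MeV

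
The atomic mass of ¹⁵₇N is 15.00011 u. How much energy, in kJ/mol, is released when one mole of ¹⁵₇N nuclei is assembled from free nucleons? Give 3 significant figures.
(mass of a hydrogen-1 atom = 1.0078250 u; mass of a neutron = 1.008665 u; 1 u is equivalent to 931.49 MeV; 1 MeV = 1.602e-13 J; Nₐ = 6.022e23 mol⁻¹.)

Z = 7, so N = A − Z = 15 − 7 = 8.
Mass of separated nucleons = 7(1.0078250) + 8(1.008665) = 7.0547750 + 8.069320 = 15.1240950 u
The mass defect is 15.1240950 − 15.00011 = 0.1239850 u.
Converting to energy: 0.1239850 u × 931.49 MeV/u = 115.491 MeV
Per nucleus in joules: 115.491 MeV × 1.602e-13 J/MeV = 1.8502e-11 J
Per mole: 1.8502e-11 J × 6.022e23 mol⁻¹ = 1.1142e+13 J/mol

1.11e+10 kJ/mol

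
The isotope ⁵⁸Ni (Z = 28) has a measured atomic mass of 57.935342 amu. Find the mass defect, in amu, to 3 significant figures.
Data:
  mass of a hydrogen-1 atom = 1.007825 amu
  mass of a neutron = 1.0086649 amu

Mass of separated nucleons = 28(1.007825) + 30(1.0086649) = 28.219100 + 30.2599470 = 58.4790470 amu
Mass defect Δm = 58.4790470 − 57.935342 = 0.5437050 amu

0.544 amu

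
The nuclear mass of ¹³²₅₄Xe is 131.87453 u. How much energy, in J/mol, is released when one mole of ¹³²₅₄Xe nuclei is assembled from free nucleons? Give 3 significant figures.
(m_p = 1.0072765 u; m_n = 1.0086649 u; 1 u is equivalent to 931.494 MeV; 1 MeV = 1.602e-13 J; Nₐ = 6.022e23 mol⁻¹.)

1.07e+14 J/mol

Total constituent mass: 54 × 1.0072765 + 78 × 1.0086649 = 133.0687932 u
Δm = 133.0687932 − 131.87453 = 1.1942632 u
E_B = 1.1942632 × 931.494 = 1112.45 MeV
Per nucleus in joules: 1112.45 MeV × 1.602e-13 J/MeV = 1.7821e-10 J
Per mole: 1.7821e-10 J × 6.022e23 mol⁻¹ = 1.0732e+14 J/mol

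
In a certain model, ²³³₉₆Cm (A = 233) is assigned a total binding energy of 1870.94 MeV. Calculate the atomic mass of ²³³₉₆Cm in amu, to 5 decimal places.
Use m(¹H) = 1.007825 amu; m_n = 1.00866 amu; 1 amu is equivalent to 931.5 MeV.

232.92910 amu

Mass defect = 1870.94 MeV / (931.5 MeV/amu) = 2.0085239 amu
Constituent mass = 96(1.007825) + 137(1.00866) = 234.937620 amu
Atomic mass = 234.937620 − 2.0085239 = 232.9290961 amu ≈ 232.92910 amu (to 5 decimal places)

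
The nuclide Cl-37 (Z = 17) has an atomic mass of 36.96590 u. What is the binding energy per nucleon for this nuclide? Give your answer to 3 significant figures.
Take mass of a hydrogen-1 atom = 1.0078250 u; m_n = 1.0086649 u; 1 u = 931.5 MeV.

With 17 protons and 20 neutrons (A = 37):
Total constituent mass: 17 × 1.0078250 + 20 × 1.0086649 = 37.3063230 u
The mass defect is 37.3063230 − 36.96590 = 0.3404230 u.
Converting to energy: 0.3404230 u × 931.5 MeV/u = 317.104 MeV
BE/A = 317.104 MeV / 37 = 8.570 MeV/nucleon

8.57 MeV/nucleon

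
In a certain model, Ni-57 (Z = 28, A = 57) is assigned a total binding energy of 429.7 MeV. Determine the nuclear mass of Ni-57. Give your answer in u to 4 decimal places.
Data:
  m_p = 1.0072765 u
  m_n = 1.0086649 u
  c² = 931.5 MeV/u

56.9937 u

Mass defect = 429.7 MeV / (931.5 MeV/u) = 0.461299 u
Constituent mass = 28(1.0072765) + 29(1.0086649) = 57.4550241 u
Nuclear mass = 57.4550241 − 0.461299 = 56.9937251 u ≈ 56.9937 u (to 4 decimal places)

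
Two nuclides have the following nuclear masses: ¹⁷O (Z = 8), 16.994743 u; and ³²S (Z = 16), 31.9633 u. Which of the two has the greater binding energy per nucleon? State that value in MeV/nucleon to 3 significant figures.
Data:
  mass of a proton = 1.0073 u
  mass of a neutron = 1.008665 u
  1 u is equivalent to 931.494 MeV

³²S; 8.50 MeV/nucleon

¹⁷O: Σm = 8(1.0073) + 9(1.008665) = 17.136385 u; Δm = 0.141642 u; E_B = 131.94 MeV; E_B/A = 7.761 MeV
³²S: Σm = 16(1.0073) + 16(1.008665) = 32.255440 u; Δm = 0.292140 u; E_B = 272.13 MeV; E_B/A = 8.504 MeV
³²S has the higher binding energy per nucleon, so it is the more tightly bound nucleus.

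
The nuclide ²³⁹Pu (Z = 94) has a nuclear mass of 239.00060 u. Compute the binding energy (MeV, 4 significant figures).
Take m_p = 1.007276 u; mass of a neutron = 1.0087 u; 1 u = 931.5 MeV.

1812 MeV

Σm = 94·m_p + 145·m_n = 94.683944 + 146.2615 = 240.945444 u
The mass defect is 240.945444 − 239.00060 = 1.944844 u.
E_B = 1.944844 × 931.5 = 1811.62 MeV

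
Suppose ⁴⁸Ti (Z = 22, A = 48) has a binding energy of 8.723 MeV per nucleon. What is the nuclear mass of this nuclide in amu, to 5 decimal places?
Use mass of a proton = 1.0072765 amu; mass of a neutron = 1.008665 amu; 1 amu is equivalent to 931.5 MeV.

47.93588 amu

Total binding energy = 48 × 8.723 = 418.704 MeV
Mass defect = 418.704 MeV / (931.5 MeV/amu) = 0.4494944 amu
Constituent mass = 22(1.0072765) + 26(1.008665) = 48.3853730 amu
Nuclear mass = 48.3853730 − 0.4494944 = 47.9358786 amu ≈ 47.93588 amu (to 5 decimal places)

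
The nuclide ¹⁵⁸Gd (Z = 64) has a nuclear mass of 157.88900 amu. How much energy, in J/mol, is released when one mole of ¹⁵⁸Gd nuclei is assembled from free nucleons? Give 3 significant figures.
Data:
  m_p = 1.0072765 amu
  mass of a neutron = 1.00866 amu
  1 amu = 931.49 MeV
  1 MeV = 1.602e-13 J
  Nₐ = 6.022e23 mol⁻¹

The nucleus contains 64 protons and 158 − 64 = 94 neutrons.
Total constituent mass: 64 × 1.0072765 + 94 × 1.00866 = 159.2797360 amu
Mass defect Δm = 159.2797360 − 157.88900 = 1.3907360 amu
Binding energy = Δm·c² = 1.3907360 × 931.49 MeV/amu = 1295.46 MeV
Per nucleus in joules: 1295.46 MeV × 1.602e-13 J/MeV = 2.0753e-10 J
Per mole: 2.0753e-10 J × 6.022e23 mol⁻¹ = 1.2497e+14 J/mol

1.25e+14 J/mol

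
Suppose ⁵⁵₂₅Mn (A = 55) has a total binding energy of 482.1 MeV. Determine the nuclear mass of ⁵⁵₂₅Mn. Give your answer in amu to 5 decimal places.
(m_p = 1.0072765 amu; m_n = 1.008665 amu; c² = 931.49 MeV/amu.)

54.92430 amu

Mass defect = 482.1 MeV / (931.49 MeV/amu) = 0.5175579 amu
Constituent mass = 25(1.0072765) + 30(1.008665) = 55.4418625 amu
Nuclear mass = 55.4418625 − 0.5175579 = 54.9243046 amu ≈ 54.92430 amu (to 5 decimal places)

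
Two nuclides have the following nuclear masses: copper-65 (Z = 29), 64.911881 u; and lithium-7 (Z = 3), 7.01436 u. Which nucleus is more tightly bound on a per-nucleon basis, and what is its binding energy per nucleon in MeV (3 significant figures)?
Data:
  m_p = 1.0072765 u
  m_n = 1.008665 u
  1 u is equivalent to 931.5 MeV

copper-65; 8.76 MeV/nucleon

copper-65: Σm = 29(1.0072765) + 36(1.008665) = 65.5229585 u; Δm = 0.6110775 u; E_B = 569.22 MeV; E_B/A = 8.757 MeV
lithium-7: Σm = 3(1.0072765) + 4(1.008665) = 7.0564895 u; Δm = 0.0421295 u; E_B = 39.244 MeV; E_B/A = 5.606 MeV
copper-65 has the higher binding energy per nucleon, so it is the more tightly bound nucleus.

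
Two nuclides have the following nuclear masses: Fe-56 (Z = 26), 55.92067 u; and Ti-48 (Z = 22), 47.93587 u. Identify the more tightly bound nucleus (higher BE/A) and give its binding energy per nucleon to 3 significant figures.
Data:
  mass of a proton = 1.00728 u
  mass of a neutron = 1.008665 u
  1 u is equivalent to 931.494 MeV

Fe-56; 8.79 MeV/nucleon

Fe-56: Σm = 26(1.00728) + 30(1.008665) = 56.449230 u; Δm = 0.528560 u; E_B = 492.35 MeV; E_B/A = 8.792 MeV
Ti-48: Σm = 22(1.00728) + 26(1.008665) = 48.385450 u; Δm = 0.449580 u; E_B = 418.78 MeV; E_B/A = 8.7246 MeV
Fe-56 has the higher binding energy per nucleon, so it is the more tightly bound nucleus.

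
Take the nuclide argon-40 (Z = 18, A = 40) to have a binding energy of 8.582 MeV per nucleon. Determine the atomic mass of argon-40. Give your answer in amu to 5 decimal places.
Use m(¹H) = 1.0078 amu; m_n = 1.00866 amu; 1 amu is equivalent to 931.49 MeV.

39.96239 amu

Total binding energy = 40 × 8.582 = 343.280 MeV
Mass defect = 343.280 MeV / (931.49 MeV/amu) = 0.3685278 amu
Constituent mass = 18(1.0078) + 22(1.00866) = 40.33092 amu
Atomic mass = 40.33092 − 0.3685278 = 39.9623922 amu ≈ 39.96239 amu (to 5 decimal places)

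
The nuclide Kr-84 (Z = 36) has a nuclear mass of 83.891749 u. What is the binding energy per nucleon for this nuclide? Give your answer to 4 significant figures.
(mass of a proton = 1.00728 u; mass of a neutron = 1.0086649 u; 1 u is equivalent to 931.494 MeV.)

With 36 protons and 48 neutrons (A = 84):
Σm = 36·m_p + 48·m_n = 36.26208 + 48.4159152 = 84.6779952 u
Δm = 84.6779952 − 83.891749 = 0.7862462 u
E_B = 0.7862462 × 931.494 = 732.384 MeV
Per nucleon: 732.384 / 84 = 8.719 MeV

8.719 MeV/nucleon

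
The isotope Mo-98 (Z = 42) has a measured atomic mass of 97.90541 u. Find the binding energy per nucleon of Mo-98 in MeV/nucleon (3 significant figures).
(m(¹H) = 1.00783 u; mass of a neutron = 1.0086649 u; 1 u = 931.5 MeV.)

8.64 MeV/nucleon

With 42 protons and 56 neutrons (A = 98):
Mass of separated nucleons = 42(1.00783) + 56(1.0086649) = 42.32886 + 56.4852344 = 98.8140944 u
Mass defect Δm = 98.8140944 − 97.90541 = 0.9086844 u
Converting to energy: 0.9086844 u × 931.5 MeV/u = 846.440 MeV
Per nucleon: 846.440 / 98 = 8.637 MeV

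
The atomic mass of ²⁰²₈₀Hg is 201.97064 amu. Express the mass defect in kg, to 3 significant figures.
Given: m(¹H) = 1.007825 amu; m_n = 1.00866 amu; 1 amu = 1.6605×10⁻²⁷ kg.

2.84e-27 kg

The nucleus contains 80 protons and 202 − 80 = 122 neutrons.
Mass of separated nucleons = 80(1.007825) + 122(1.00866) = 80.626000 + 123.05652 = 203.682520 amu
Mass defect Δm = 203.682520 − 201.97064 = 1.711880 amu
In SI units: 1.711880 amu × 1.6605×10⁻²⁷ kg/amu = 2.8426e-27 kg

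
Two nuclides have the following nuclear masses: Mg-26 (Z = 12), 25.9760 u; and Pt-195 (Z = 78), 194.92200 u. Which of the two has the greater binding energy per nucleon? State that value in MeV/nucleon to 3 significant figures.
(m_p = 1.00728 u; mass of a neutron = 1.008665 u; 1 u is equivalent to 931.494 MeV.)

Mg-26; 8.34 MeV/nucleon

Mg-26: Σm = 12(1.00728) + 14(1.008665) = 26.208670 u; Δm = 0.232670 u; E_B = 216.73 MeV; E_B/A = 8.336 MeV
Pt-195: Σm = 78(1.00728) + 117(1.008665) = 196.581645 u; Δm = 1.659645 u; E_B = 1545.9 MeV; E_B/A = 7.928 MeV
Mg-26 has the higher binding energy per nucleon, so it is the more tightly bound nucleus.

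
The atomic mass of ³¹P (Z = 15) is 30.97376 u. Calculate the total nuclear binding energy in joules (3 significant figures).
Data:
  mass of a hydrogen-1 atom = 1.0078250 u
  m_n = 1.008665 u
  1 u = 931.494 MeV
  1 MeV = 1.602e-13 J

4.21e-11 J

Z = 15, so N = A − Z = 31 − 15 = 16.
Mass of separated nucleons = 15(1.0078250) + 16(1.008665) = 15.1173750 + 16.138640 = 31.2560150 u
Δm = 31.2560150 − 30.97376 = 0.2822550 u
E_B = 0.2822550 × 931.494 = 262.919 MeV
In joules: 262.919 MeV × 1.602e-13 J/MeV = 4.2120e-11 J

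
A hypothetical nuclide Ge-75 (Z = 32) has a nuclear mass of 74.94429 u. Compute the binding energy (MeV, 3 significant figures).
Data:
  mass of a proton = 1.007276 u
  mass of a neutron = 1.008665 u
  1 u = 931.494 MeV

Mass of separated nucleons = 32(1.007276) + 43(1.008665) = 32.232832 + 43.372595 = 75.605427 u
Mass defect Δm = 75.605427 − 74.94429 = 0.661137 u
Converting to energy: 0.661137 u × 931.494 MeV/u = 615.845 MeV

616 MeV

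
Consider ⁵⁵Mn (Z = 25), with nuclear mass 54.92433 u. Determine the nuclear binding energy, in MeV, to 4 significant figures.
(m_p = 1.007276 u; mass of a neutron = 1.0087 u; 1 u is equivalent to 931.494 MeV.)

483.0 MeV

Z = 25, so N = A − Z = 55 − 25 = 30.
Total constituent mass: 25 × 1.007276 + 30 × 1.0087 = 55.442900 u
Δm = 55.442900 − 54.92433 = 0.518570 u
E_B = 0.518570 × 931.494 = 483.045 MeV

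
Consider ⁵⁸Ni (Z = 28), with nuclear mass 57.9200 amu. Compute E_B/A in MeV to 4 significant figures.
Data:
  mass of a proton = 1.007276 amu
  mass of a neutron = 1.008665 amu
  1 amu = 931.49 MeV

8.732 MeV/nucleon

Mass of separated nucleons = 28(1.007276) + 30(1.008665) = 28.203728 + 30.259950 = 58.463678 amu
Δm = 58.463678 − 57.9200 = 0.543678 amu
Binding energy = Δm·c² = 0.543678 × 931.49 MeV/amu = 506.431 MeV
Dividing by A = 58 gives 8.732 MeV per nucleon.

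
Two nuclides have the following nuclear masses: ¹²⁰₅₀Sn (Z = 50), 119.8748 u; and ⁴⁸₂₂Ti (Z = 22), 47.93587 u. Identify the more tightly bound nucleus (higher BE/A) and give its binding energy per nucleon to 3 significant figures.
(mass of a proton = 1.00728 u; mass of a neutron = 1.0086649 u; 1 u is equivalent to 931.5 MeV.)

⁴⁸₂₂Ti; 8.72 MeV/nucleon

¹²⁰₅₀Sn: Σm = 50(1.00728) + 70(1.0086649) = 120.9705430 u; Δm = 1.0957430 u; E_B = 1020.7 MeV; E_B/A = 8.506 MeV
⁴⁸₂₂Ti: Σm = 22(1.00728) + 26(1.0086649) = 48.3854474 u; Δm = 0.4495774 u; E_B = 418.78 MeV; E_B/A = 8.7246 MeV
⁴⁸₂₂Ti has the higher binding energy per nucleon, so it is the more tightly bound nucleus.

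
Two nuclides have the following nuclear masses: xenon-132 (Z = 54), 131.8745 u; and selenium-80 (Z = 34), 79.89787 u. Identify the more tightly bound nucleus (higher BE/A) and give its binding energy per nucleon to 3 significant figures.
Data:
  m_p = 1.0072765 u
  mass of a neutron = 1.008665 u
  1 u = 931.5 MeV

xenon-132: Σm = 54(1.0072765) + 78(1.008665) = 133.0688010 u; Δm = 1.1943010 u; E_B = 1112.5 MeV; E_B/A = 8.428 MeV
selenium-80: Σm = 34(1.0072765) + 46(1.008665) = 80.6459910 u; Δm = 0.7481210 u; E_B = 696.87 MeV; E_B/A = 8.711 MeV
selenium-80 has the higher binding energy per nucleon, so it is the more tightly bound nucleus.

selenium-80; 8.71 MeV/nucleon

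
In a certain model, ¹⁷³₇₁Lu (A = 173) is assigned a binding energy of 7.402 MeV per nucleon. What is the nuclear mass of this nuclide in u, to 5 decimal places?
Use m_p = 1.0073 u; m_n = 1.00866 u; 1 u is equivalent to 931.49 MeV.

173.02689 u

Total binding energy = 173 × 7.402 = 1280.546 MeV
Mass defect = 1280.546 MeV / (931.49 MeV/u) = 1.3747287 u
Constituent mass = 71(1.0073) + 102(1.00866) = 174.40162 u
Nuclear mass = 174.40162 − 1.3747287 = 173.0268913 u ≈ 173.02689 u (to 5 decimal places)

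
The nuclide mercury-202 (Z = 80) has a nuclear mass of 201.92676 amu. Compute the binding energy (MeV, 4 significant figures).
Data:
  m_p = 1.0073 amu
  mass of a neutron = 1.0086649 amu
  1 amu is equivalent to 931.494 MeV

1597 MeV

Total constituent mass: 80 × 1.0073 + 122 × 1.0086649 = 203.6411178 amu
The mass defect is 203.6411178 − 201.92676 = 1.7143578 amu.
Binding energy = Δm·c² = 1.7143578 × 931.494 MeV/amu = 1596.91 MeV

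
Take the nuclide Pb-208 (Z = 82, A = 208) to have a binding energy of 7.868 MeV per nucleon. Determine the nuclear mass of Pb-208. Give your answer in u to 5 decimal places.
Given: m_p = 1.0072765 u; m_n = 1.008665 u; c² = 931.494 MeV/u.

207.93156 u

Total binding energy = 208 × 7.868 = 1636.544 MeV
Mass defect = 1636.544 MeV / (931.494 MeV/u) = 1.7569024 u
Constituent mass = 82(1.0072765) + 126(1.008665) = 209.6884630 u
Nuclear mass = 209.6884630 − 1.7569024 = 207.9315606 u ≈ 207.93156 u (to 5 decimal places)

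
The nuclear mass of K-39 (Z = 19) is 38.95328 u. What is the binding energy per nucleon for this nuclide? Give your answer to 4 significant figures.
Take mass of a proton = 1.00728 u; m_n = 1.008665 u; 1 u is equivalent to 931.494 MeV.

8.559 MeV/nucleon

With 19 protons and 20 neutrons (A = 39):
Total constituent mass: 19 × 1.00728 + 20 × 1.008665 = 39.311620 u
Δm = 39.311620 − 38.95328 = 0.358340 u
E_B = 0.358340 × 931.494 = 333.792 MeV
Dividing by A = 39 gives 8.559 MeV per nucleon.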